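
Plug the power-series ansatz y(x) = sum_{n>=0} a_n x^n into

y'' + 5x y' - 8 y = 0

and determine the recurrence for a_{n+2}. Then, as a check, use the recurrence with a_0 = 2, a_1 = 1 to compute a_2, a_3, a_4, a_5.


Substitute y = sum_n a_n x^n.
y''(x) has coefficient (n+2)(n+1) a_{n+2} at x^n;
5 x y'(x) has coefficient 5 n a_n at x^n (shift);
-8 y(x) has coefficient -8 a_n at x^n.
Matching x^n: (n+2)(n+1) a_{n+2} + (5n - 8) a_n = 0.
Thus a_{n+2} = (-5n + 8) / ((n+1)(n+2)) * a_n.

Check with a_0 = 2, a_1 = 1 (apply the recurrence for n = 0, 1, 2, 3): a_0 = 2, a_1 = 1, a_2 = 8, a_3 = 1/2, a_4 = -4/3, a_5 = -7/40.

a_(n+2) = (-5n + 8) / ((n+1)(n+2)) * a_n; check: a_0 = 2, a_1 = 1, a_2 = 8, a_3 = 1/2, a_4 = -4/3, a_5 = -7/40


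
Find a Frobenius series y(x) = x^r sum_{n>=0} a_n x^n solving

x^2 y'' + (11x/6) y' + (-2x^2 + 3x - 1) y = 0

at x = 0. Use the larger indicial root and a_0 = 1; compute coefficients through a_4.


Write in Frobenius form y'' + (p(x)/x) y' + (q(x)/x^2) y = 0:
  p(x) = 11/6,  q(x) = -2x^2 + 3x - 1.
Indicial equation: r(r-1) + (11/6) r + (-1) = 0 -> roots r_1 = 2/3, r_2 = -3/2.
Take r = r_1 = 2/3. Let y(x) = x^r sum_{n>=0} a_n x^n with a_0 = 1.
Substitute y = x^r sum a_n x^n and match x^{r+n}. The recurrence is
  D(n) a_n + 3 a_{n-1} - 2 a_{n-2} = 0,  where D(n) = (r+n)(r+n-1) + (11/6)(r+n) + (-1).
  a_n = [-3 a_{n-1} + 2 a_{n-2}] / D(n).
Since the indicial polynomial factors as (r - r_1)(r - r_2), D(n) = (r_1 + n - r_1)(r_1 + n - r_2) = n(n + 13/6).
Evaluating step by step (a_0 = 1):
  n = 1: D(1) = 1(1 + 13/6) = 19/6; numerator = -3(1) = -3; a_1 = (-3)/(19/6) = -18/19
  n = 2: D(2) = 2(2 + 13/6) = 25/3; numerator = -3(-18/19) + 2(1) = 92/19; a_2 = (92/19)/(25/3) = 276/475
  n = 3: D(3) = 3(3 + 13/6) = 31/2; numerator = -3(276/475) + 2(-18/19) = -1728/475; a_3 = (-1728/475)/(31/2) = -3456/14725
  n = 4: D(4) = 4(4 + 13/6) = 74/3; numerator = -3(-3456/14725) + 2(276/475) = 5496/2945; a_4 = (5496/2945)/(74/3) = 8244/108965

r = 2/3; a_0 = 1; a_1 = -18/19; a_2 = 276/475; a_3 = -3456/14725; a_4 = 8244/108965


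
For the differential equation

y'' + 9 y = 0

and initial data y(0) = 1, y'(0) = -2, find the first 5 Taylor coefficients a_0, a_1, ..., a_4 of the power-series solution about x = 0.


Ansatz: y(x) = sum_{n>=0} a_n x^n, so y'(x) = sum_{n>=1} n a_n x^(n-1) and y''(x) = sum_{n>=2} n(n-1) a_n x^(n-2).
Substitute into P(x) y'' + Q(x) y' + R(x) y = 0 with P(x) = 1, Q(x) = 0, R(x) = 9, and match powers of x.
Initial conditions: a_0 = 1, a_1 = -2.
Setting the coefficient of each power of x to zero and solving order by order (substituting the coefficients already found):
  x^0: 2 a_2 + 9 a_0 = 0  ->  2 a_2 = -9 a_0 = -9  ->  a_2 = -9/2
  x^1: 6 a_3 + 9 a_1 = 0  ->  6 a_3 = -9 a_1 = 18  ->  a_3 = 3
  x^2: 12 a_4 + 9 a_2 = 0  ->  12 a_4 = -9 a_2 = 81/2  ->  a_4 = 27/8
Truncated series: y(x) = 1 - 2 x - (9/2) x^2 + 3 x^3 + (27/8) x^4 + O(x^5).

a_0 = 1; a_1 = -2; a_2 = -9/2; a_3 = 3; a_4 = 27/8


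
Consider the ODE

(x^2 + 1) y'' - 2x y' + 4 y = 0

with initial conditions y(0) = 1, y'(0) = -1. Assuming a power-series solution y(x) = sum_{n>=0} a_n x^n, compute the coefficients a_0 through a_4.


Ansatz: y(x) = sum_{n>=0} a_n x^n, so y'(x) = sum_{n>=1} n a_n x^(n-1) and y''(x) = sum_{n>=2} n(n-1) a_n x^(n-2).
Substitute into P(x) y'' + Q(x) y' + R(x) y = 0 with P(x) = x^2 + 1, Q(x) = -2x, R(x) = 4, and match powers of x.
Initial conditions: a_0 = 1, a_1 = -1.
Setting the coefficient of each power of x to zero and solving order by order (substituting the coefficients already found):
  x^0: 2 a_2 + 4 a_0 = 0  ->  2 a_2 = -4 a_0 = -4  ->  a_2 = -2
  x^1: 6 a_3 + 2 a_1 = 0  ->  6 a_3 = -2 a_1 = 2  ->  a_3 = 1/3
  x^2: 12 a_4 + 2 a_2 = 0  ->  12 a_4 = -2 a_2 = 4  ->  a_4 = 1/3
Truncated series: y(x) = 1 - x - 2 x^2 + (1/3) x^3 + (1/3) x^4 + O(x^5).

a_0 = 1; a_1 = -1; a_2 = -2; a_3 = 1/3; a_4 = 1/3


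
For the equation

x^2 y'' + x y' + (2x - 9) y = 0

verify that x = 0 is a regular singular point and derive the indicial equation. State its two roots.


Divide by x^2 to reach normal form y'' + P_1(x) y' + P_2(x) y = 0 with P_1(x) = 1/x and P_2(x) = 2/x - 9/x^2.
x = 0 is a singular point because the y'-coefficient 1/x has a pole at x = 0 and the y-coefficient 2/x - 9/x^2 has a pole at x = 0.
It is a regular singular point because x P_1(x) = p(x) = 1 and x^2 P_2(x) = q(x) = 2x - 9 are polynomials, hence analytic at x = 0.
p(0) = 1,  q(0) = -9.
Indicial equation: r(r-1) + p(0) r + q(0) = 0, i.e. r^2 + (p(0) - 1) r + q(0) = 0, i.e. r^2 - 9 = 0.
Discriminant: (0)^2 - 4(-9) = 36, so r = (0 ± 6)/2.
Solving: r_1 = 3, r_2 = -3.

indicial: r^2 - 9 = 0; roots r_1 = 3, r_2 = -3


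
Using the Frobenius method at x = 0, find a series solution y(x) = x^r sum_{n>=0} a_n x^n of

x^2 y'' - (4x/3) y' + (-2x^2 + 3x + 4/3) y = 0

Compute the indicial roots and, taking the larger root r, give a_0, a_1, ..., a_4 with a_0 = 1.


Write in Frobenius form y'' + (p(x)/x) y' + (q(x)/x^2) y = 0:
  p(x) = -4/3,  q(x) = -2x^2 + 3x + 4/3.
Indicial equation: r(r-1) + (-4/3) r + (4/3) = 0 -> roots r_1 = 4/3, r_2 = 1.
Take r = r_1 = 4/3. Let y(x) = x^r sum_{n>=0} a_n x^n with a_0 = 1.
Substitute y = x^r sum a_n x^n and match x^{r+n}. The recurrence is
  D(n) a_n + 3 a_{n-1} - 2 a_{n-2} = 0,  where D(n) = (r+n)(r+n-1) + (-4/3)(r+n) + (4/3).
  a_n = [-3 a_{n-1} + 2 a_{n-2}] / D(n).
Since the indicial polynomial factors as (r - r_1)(r - r_2), D(n) = (r_1 + n - r_1)(r_1 + n - r_2) = n(n + 1/3).
Evaluating step by step (a_0 = 1):
  n = 1: D(1) = 1(1 + 1/3) = 4/3; numerator = -3(1) = -3; a_1 = (-3)/(4/3) = -9/4
  n = 2: D(2) = 2(2 + 1/3) = 14/3; numerator = -3(-9/4) + 2(1) = 35/4; a_2 = (35/4)/(14/3) = 15/8
  n = 3: D(3) = 3(3 + 1/3) = 10; numerator = -3(15/8) + 2(-9/4) = -81/8; a_3 = (-81/8)/(10) = -81/80
  n = 4: D(4) = 4(4 + 1/3) = 52/3; numerator = -3(-81/80) + 2(15/8) = 543/80; a_4 = (543/80)/(52/3) = 1629/4160

r = 4/3; a_0 = 1; a_1 = -9/4; a_2 = 15/8; a_3 = -81/80; a_4 = 1629/4160


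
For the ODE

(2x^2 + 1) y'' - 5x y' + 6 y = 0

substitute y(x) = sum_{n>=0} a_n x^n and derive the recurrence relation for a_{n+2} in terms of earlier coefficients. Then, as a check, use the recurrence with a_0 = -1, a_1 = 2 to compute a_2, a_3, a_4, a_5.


Substitute y = sum_n a_n x^n.
(1 + 2 x^2) y'' contributes (n+2)(n+1) a_{n+2} + 2 n(n-1) a_n at x^n.
-5 x y'(x) contributes -5 n a_n at x^n.
6 y(x) contributes 6 a_n at x^n.
Matching x^n: (n+2)(n+1) a_{n+2} + (2 n(n-1) - 5 n + 6) a_n = 0.
Thus a_{n+2} = (-2 n(n-1) + 5 n - 6) / ((n+1)(n+2)) * a_n.

Check with a_0 = -1, a_1 = 2 (apply the recurrence for n = 0, 1, 2, 3): a_0 = -1, a_1 = 2, a_2 = 3, a_3 = -1/3, a_4 = 0, a_5 = 1/20.

a_(n+2) = (-2 n(n-1) + 5 n - 6) / ((n+1)(n+2)) * a_n; check: a_0 = -1, a_1 = 2, a_2 = 3, a_3 = -1/3, a_4 = 0, a_5 = 1/20


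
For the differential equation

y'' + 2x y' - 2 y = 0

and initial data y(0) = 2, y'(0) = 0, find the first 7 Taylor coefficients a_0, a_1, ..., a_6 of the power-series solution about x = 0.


Ansatz: y(x) = sum_{n>=0} a_n x^n, so y'(x) = sum_{n>=1} n a_n x^(n-1) and y''(x) = sum_{n>=2} n(n-1) a_n x^(n-2).
Substitute into P(x) y'' + Q(x) y' + R(x) y = 0 with P(x) = 1, Q(x) = 2x, R(x) = -2, and match powers of x.
Initial conditions: a_0 = 2, a_1 = 0.
Setting the coefficient of each power of x to zero and solving order by order (substituting the coefficients already found):
  x^0: 2 a_2 - 2 a_0 = 0  ->  2 a_2 = 2 a_0 = 4  ->  a_2 = 2
  x^1: 6 a_3 = 0  ->  a_3 = 0
  x^2: 12 a_4 + 2 a_2 = 0  ->  12 a_4 = -2 a_2 = -4  ->  a_4 = -1/3
  x^3: 20 a_5 + 4 a_3 = 0  ->  20 a_5 = -4 a_3 = 0  ->  a_5 = 0
  x^4: 30 a_6 + 6 a_4 = 0  ->  30 a_6 = -6 a_4 = 2  ->  a_6 = 1/15
Truncated series: y(x) = 2 + 2 x^2 - (1/3) x^4 + (1/15) x^6 + O(x^7).

a_0 = 2; a_1 = 0; a_2 = 2; a_3 = 0; a_4 = -1/3; a_5 = 0; a_6 = 1/15


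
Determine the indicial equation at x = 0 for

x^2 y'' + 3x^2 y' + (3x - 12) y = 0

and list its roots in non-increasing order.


Divide by x^2 to reach normal form y'' + P_1(x) y' + P_2(x) y = 0 with P_1(x) = 3 and P_2(x) = 3/x - 12/x^2.
x = 0 is a singular point because the y-coefficient 3/x - 12/x^2 has a pole at x = 0.
It is a regular singular point because x P_1(x) = p(x) = 3x and x^2 P_2(x) = q(x) = 3x - 12 are polynomials, hence analytic at x = 0.
p(0) = 0,  q(0) = -12.
Indicial equation: r(r-1) + p(0) r + q(0) = 0, i.e. r^2 + (p(0) - 1) r + q(0) = 0, i.e. r^2 - 1 r - 12 = 0.
Discriminant: (-1)^2 - 4(-12) = 49, so r = (1 ± 7)/2.
Solving: r_1 = 4, r_2 = -3.

indicial: r^2 - 1 r - 12 = 0; roots r_1 = 4, r_2 = -3


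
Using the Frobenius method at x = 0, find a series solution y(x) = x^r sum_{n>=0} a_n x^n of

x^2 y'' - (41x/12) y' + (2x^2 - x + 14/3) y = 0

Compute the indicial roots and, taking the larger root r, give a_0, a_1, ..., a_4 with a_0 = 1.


Write in Frobenius form y'' + (p(x)/x) y' + (q(x)/x^2) y = 0:
  p(x) = -41/12,  q(x) = 2x^2 - x + 14/3.
Indicial equation: r(r-1) + (-41/12) r + (14/3) = 0 -> roots r_1 = 8/3, r_2 = 7/4.
Take r = r_1 = 8/3. Let y(x) = x^r sum_{n>=0} a_n x^n with a_0 = 1.
Substitute y = x^r sum a_n x^n and match x^{r+n}. The recurrence is
  D(n) a_n - 1 a_{n-1} + 2 a_{n-2} = 0,  where D(n) = (r+n)(r+n-1) + (-41/12)(r+n) + (14/3).
  a_n = [1 a_{n-1} - 2 a_{n-2}] / D(n).
Since the indicial polynomial factors as (r - r_1)(r - r_2), D(n) = (r_1 + n - r_1)(r_1 + n - r_2) = n(n + 11/12).
Evaluating step by step (a_0 = 1):
  n = 1: D(1) = 1(1 + 11/12) = 23/12; numerator = 1(1) = 1; a_1 = (1)/(23/12) = 12/23
  n = 2: D(2) = 2(2 + 11/12) = 35/6; numerator = 1(12/23) - 2(1) = -34/23; a_2 = (-34/23)/(35/6) = -204/805
  n = 3: D(3) = 3(3 + 11/12) = 47/4; numerator = 1(-204/805) - 2(12/23) = -1044/805; a_3 = (-1044/805)/(47/4) = -4176/37835
  n = 4: D(4) = 4(4 + 11/12) = 59/3; numerator = 1(-4176/37835) - 2(-204/805) = 3000/7567; a_4 = (3000/7567)/(59/3) = 9000/446453

r = 8/3; a_0 = 1; a_1 = 12/23; a_2 = -204/805; a_3 = -4176/37835; a_4 = 9000/446453


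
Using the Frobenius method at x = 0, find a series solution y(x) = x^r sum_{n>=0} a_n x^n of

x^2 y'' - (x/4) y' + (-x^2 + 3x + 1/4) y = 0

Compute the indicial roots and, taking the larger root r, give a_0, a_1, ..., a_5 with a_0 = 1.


Write in Frobenius form y'' + (p(x)/x) y' + (q(x)/x^2) y = 0:
  p(x) = -1/4,  q(x) = -x^2 + 3x + 1/4.
Indicial equation: r(r-1) + (-1/4) r + (1/4) = 0 -> roots r_1 = 1, r_2 = 1/4.
Take r = r_1 = 1. Let y(x) = x^r sum_{n>=0} a_n x^n with a_0 = 1.
Substitute y = x^r sum a_n x^n and match x^{r+n}. The recurrence is
  D(n) a_n + 3 a_{n-1} - 1 a_{n-2} = 0,  where D(n) = (r+n)(r+n-1) + (-1/4)(r+n) + (1/4).
  a_n = [-3 a_{n-1} + 1 a_{n-2}] / D(n).
Since the indicial polynomial factors as (r - r_1)(r - r_2), D(n) = (r_1 + n - r_1)(r_1 + n - r_2) = n(n + 3/4).
Evaluating step by step (a_0 = 1):
  n = 1: D(1) = 1(1 + 3/4) = 7/4; numerator = -3(1) = -3; a_1 = (-3)/(7/4) = -12/7
  n = 2: D(2) = 2(2 + 3/4) = 11/2; numerator = -3(-12/7) + 1(1) = 43/7; a_2 = (43/7)/(11/2) = 86/77
  n = 3: D(3) = 3(3 + 3/4) = 45/4; numerator = -3(86/77) + 1(-12/7) = -390/77; a_3 = (-390/77)/(45/4) = -104/231
  n = 4: D(4) = 4(4 + 3/4) = 19; numerator = -3(-104/231) + 1(86/77) = 190/77; a_4 = (190/77)/(19) = 10/77
  n = 5: D(5) = 5(5 + 3/4) = 115/4; numerator = -3(10/77) + 1(-104/231) = -194/231; a_5 = (-194/231)/(115/4) = -776/26565

r = 1; a_0 = 1; a_1 = -12/7; a_2 = 86/77; a_3 = -104/231; a_4 = 10/77; a_5 = -776/26565


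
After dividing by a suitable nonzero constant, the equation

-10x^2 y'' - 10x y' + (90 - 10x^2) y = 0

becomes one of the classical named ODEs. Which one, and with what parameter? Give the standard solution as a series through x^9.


All three coefficients share the factor -10; dividing through by -10 gives  x^2 y'' + x y' + (x^2 - 9) y = 0.
This matches the Bessel equation x^2 y'' + x y' + (x^2 - nu^2) y = 0 with nu^2 = 9, so nu = 3; the solution bounded at x = 0 is J_3(x).
Frobenius at x = 0: indicial roots ±nu; for r = nu the recurrence k(k + 2nu) c_k = -c_{k-2} gives the standard series J_nu(x) = sum_{k>=0} (-1)^k / (k! (k+nu)!) (x/2)^(2k+nu). Evaluate the first 4 terms:
  k = 0: (-1)^0 / (0! * 3! * 2^3) x^3 = 1/(1*6*8) x^3 = (1/48) x^3
  k = 1: (-1)^1 / (1! * 4! * 2^5) x^5 = -1/(1*24*32) x^5 = (-1/768) x^5
  k = 2: (-1)^2 / (2! * 5! * 2^7) x^7 = 1/(2*120*128) x^7 = (1/30720) x^7
  k = 3: (-1)^3 / (3! * 6! * 2^9) x^9 = -1/(6*720*512) x^9 = (-1/2211840) x^9
Hence J_3(x) = -x^9/2211840 + x^7/30720 - x^5/768 + x^3/48 + ....

J_3(x); series = -x^9/2211840 + x^7/30720 - x^5/768 + x^3/48


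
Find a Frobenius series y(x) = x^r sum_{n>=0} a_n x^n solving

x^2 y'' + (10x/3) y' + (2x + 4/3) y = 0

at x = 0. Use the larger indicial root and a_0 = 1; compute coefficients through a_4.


Write in Frobenius form y'' + (p(x)/x) y' + (q(x)/x^2) y = 0:
  p(x) = 10/3,  q(x) = 2x + 4/3.
Indicial equation: r(r-1) + (10/3) r + (4/3) = 0 -> roots r_1 = -1, r_2 = -4/3.
Take r = r_1 = -1. Let y(x) = x^r sum_{n>=0} a_n x^n with a_0 = 1.
Substitute y = x^r sum a_n x^n and match x^{r+n}. The recurrence is
  D(n) a_n + 2 a_{n-1} = 0,  where D(n) = (r+n)(r+n-1) + (10/3)(r+n) + (4/3).
  a_n = -2 / D(n) * a_{n-1}.
Since the indicial polynomial factors as (r - r_1)(r - r_2), D(n) = (r_1 + n - r_1)(r_1 + n - r_2) = n(n + 1/3).
Evaluating step by step (a_0 = 1):
  n = 1: D(1) = 1(1 + 1/3) = 4/3; numerator = -2(1) = -2; a_1 = (-2)/(4/3) = -3/2
  n = 2: D(2) = 2(2 + 1/3) = 14/3; numerator = -2(-3/2) = 3; a_2 = (3)/(14/3) = 9/14
  n = 3: D(3) = 3(3 + 1/3) = 10; numerator = -2(9/14) = -9/7; a_3 = (-9/7)/(10) = -9/70
  n = 4: D(4) = 4(4 + 1/3) = 52/3; numerator = -2(-9/70) = 9/35; a_4 = (9/35)/(52/3) = 27/1820

r = -1; a_0 = 1; a_1 = -3/2; a_2 = 9/14; a_3 = -9/70; a_4 = 27/1820


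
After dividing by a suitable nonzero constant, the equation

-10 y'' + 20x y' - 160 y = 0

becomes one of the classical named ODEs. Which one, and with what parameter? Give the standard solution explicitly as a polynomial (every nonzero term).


All three coefficients share the factor -10; dividing through by -10 gives  y'' - 2x y' + 16 y = 0.
This matches the Hermite equation y'' - 2x y' + 2n y = 0 with 2n = 16, so n = 8; the polynomial solution is H_8(x).
With y = sum_k a_k x^k, matching x^k gives (k+2)(k+1) a_{k+2} = 2(k - n) a_k = 2(k - 8) a_k. The right side vanishes at k = 8, so the series with the parity of 8 terminates at degree 8.
Standard normalization: leading coefficient of H_n is 2^n, so a_8 = 2^8 = 256. Work downward with a_k = (k+1)(k+2) a_{k+2} / (2(k - n)):
  a_6 = (7)(8)(256) / (2(6 - 8)) = 14336/(-4) = -3584
  a_4 = (5)(6)(-3584) / (2(4 - 8)) = -107520/(-8) = 13440
  a_2 = (3)(4)(13440) / (2(2 - 8)) = 161280/(-12) = -13440
  a_0 = (1)(2)(-13440) / (2(0 - 8)) = -26880/(-16) = 1680
Hence H_8(x) = 256 x^8 - 3584 x^6 + 13440 x^4 - 13440 x^2 + 1680.

H_8(x); series = 256 x^8 - 3584 x^6 + 13440 x^4 - 13440 x^2 + 1680


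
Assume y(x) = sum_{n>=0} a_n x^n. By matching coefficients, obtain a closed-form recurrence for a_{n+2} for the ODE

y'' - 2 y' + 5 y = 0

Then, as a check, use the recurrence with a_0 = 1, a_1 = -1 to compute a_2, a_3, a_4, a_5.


Substitute y = sum_n a_n x^n.
y''(x) has coefficient (n+2)(n+1) a_{n+2} at x^n;
-2 y'(x) has coefficient -2 (n+1) a_{n+1} at x^n;
5 y(x) has coefficient 5 a_n at x^n.
Matching x^n: (n+2)(n+1) a_{n+2} - 2 (n+1) a_{n+1} + 5 a_n = 0.
Thus a_{n+2} = [2 (n+1) a_{n+1} - 5 a_n] / ((n+1)(n+2)).

Check with a_0 = 1, a_1 = -1 (apply the recurrence for n = 0, 1, 2, 3): a_0 = 1, a_1 = -1, a_2 = -7/2, a_3 = -3/2, a_4 = 17/24, a_5 = 79/120.

a_(n+2) = [2 (n+1) a_(n+1) - 5 a_n] / ((n+1)(n+2)); check: a_0 = 1, a_1 = -1, a_2 = -7/2, a_3 = -3/2, a_4 = 17/24, a_5 = 79/120


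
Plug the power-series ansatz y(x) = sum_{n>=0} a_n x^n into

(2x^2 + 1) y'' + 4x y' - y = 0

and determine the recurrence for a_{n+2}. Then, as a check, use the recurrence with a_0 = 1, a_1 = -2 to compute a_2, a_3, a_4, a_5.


Substitute y = sum_n a_n x^n.
(1 + 2 x^2) y'' contributes (n+2)(n+1) a_{n+2} + 2 n(n-1) a_n at x^n.
4 x y'(x) contributes 4 n a_n at x^n.
-y(x) contributes -1 a_n at x^n.
Matching x^n: (n+2)(n+1) a_{n+2} + (2 n(n-1) + 4 n - 1) a_n = 0.
Thus a_{n+2} = (-2 n(n-1) - 4 n + 1) / ((n+1)(n+2)) * a_n.

Check with a_0 = 1, a_1 = -2 (apply the recurrence for n = 0, 1, 2, 3): a_0 = 1, a_1 = -2, a_2 = 1/2, a_3 = 1, a_4 = -11/24, a_5 = -23/20.

a_(n+2) = (-2 n(n-1) - 4 n + 1) / ((n+1)(n+2)) * a_n; check: a_0 = 1, a_1 = -2, a_2 = 1/2, a_3 = 1, a_4 = -11/24, a_5 = -23/20


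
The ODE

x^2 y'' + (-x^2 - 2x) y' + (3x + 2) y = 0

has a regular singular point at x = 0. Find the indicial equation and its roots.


Divide by x^2 to reach normal form y'' + P_1(x) y' + P_2(x) y = 0 with P_1(x) = -1 - 2/x and P_2(x) = 3/x + 2/x^2.
x = 0 is a singular point because the y'-coefficient -1 - 2/x has a pole at x = 0 and the y-coefficient 3/x + 2/x^2 has a pole at x = 0.
It is a regular singular point because x P_1(x) = p(x) = -x - 2 and x^2 P_2(x) = q(x) = 3x + 2 are polynomials, hence analytic at x = 0.
p(0) = -2,  q(0) = 2.
Indicial equation: r(r-1) + p(0) r + q(0) = 0, i.e. r^2 + (p(0) - 1) r + q(0) = 0, i.e. r^2 - 3 r + 2 = 0.
Discriminant: (-3)^2 - 4(2) = 1, so r = (3 ± 1)/2.
Solving: r_1 = 2, r_2 = 1.

indicial: r^2 - 3 r + 2 = 0; roots r_1 = 2, r_2 = 1


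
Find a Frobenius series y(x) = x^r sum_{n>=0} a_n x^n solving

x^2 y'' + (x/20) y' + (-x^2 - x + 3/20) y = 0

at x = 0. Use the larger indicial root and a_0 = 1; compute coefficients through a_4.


Write in Frobenius form y'' + (p(x)/x) y' + (q(x)/x^2) y = 0:
  p(x) = 1/20,  q(x) = -x^2 - x + 3/20.
Indicial equation: r(r-1) + (1/20) r + (3/20) = 0 -> roots r_1 = 3/4, r_2 = 1/5.
Take r = r_1 = 3/4. Let y(x) = x^r sum_{n>=0} a_n x^n with a_0 = 1.
Substitute y = x^r sum a_n x^n and match x^{r+n}. The recurrence is
  D(n) a_n - 1 a_{n-1} - 1 a_{n-2} = 0,  where D(n) = (r+n)(r+n-1) + (1/20)(r+n) + (3/20).
  a_n = [1 a_{n-1} + 1 a_{n-2}] / D(n).
Since the indicial polynomial factors as (r - r_1)(r - r_2), D(n) = (r_1 + n - r_1)(r_1 + n - r_2) = n(n + 11/20).
Evaluating step by step (a_0 = 1):
  n = 1: D(1) = 1(1 + 11/20) = 31/20; numerator = 1(1) = 1; a_1 = (1)/(31/20) = 20/31
  n = 2: D(2) = 2(2 + 11/20) = 51/10; numerator = 1(20/31) + 1(1) = 51/31; a_2 = (51/31)/(51/10) = 10/31
  n = 3: D(3) = 3(3 + 11/20) = 213/20; numerator = 1(10/31) + 1(20/31) = 30/31; a_3 = (30/31)/(213/20) = 200/2201
  n = 4: D(4) = 4(4 + 11/20) = 91/5; numerator = 1(200/2201) + 1(10/31) = 910/2201; a_4 = (910/2201)/(91/5) = 50/2201

r = 3/4; a_0 = 1; a_1 = 20/31; a_2 = 10/31; a_3 = 200/2201; a_4 = 50/2201


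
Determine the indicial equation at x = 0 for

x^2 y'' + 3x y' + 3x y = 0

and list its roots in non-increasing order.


Divide by x^2 to reach normal form y'' + P_1(x) y' + P_2(x) y = 0 with P_1(x) = 3/x and P_2(x) = 3/x.
x = 0 is a singular point because the y'-coefficient 3/x has a pole at x = 0 and the y-coefficient 3/x has a pole at x = 0.
It is a regular singular point because x P_1(x) = p(x) = 3 and x^2 P_2(x) = q(x) = 3x are polynomials, hence analytic at x = 0.
p(0) = 3,  q(0) = 0.
Indicial equation: r(r-1) + p(0) r + q(0) = 0, i.e. r^2 + (p(0) - 1) r + q(0) = 0, i.e. r^2 + 2 r = 0.
Discriminant: (2)^2 - 4(0) = 4, so r = (-2 ± 2)/2.
Solving: r_1 = 0, r_2 = -2.

indicial: r^2 + 2 r = 0; roots r_1 = 0, r_2 = -2


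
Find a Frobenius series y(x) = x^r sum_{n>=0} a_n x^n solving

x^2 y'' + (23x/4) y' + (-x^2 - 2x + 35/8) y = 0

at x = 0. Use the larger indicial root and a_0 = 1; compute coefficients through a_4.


Write in Frobenius form y'' + (p(x)/x) y' + (q(x)/x^2) y = 0:
  p(x) = 23/4,  q(x) = -x^2 - 2x + 35/8.
Indicial equation: r(r-1) + (23/4) r + (35/8) = 0 -> roots r_1 = -5/4, r_2 = -7/2.
Take r = r_1 = -5/4. Let y(x) = x^r sum_{n>=0} a_n x^n with a_0 = 1.
Substitute y = x^r sum a_n x^n and match x^{r+n}. The recurrence is
  D(n) a_n - 2 a_{n-1} - 1 a_{n-2} = 0,  where D(n) = (r+n)(r+n-1) + (23/4)(r+n) + (35/8).
  a_n = [2 a_{n-1} + 1 a_{n-2}] / D(n).
Since the indicial polynomial factors as (r - r_1)(r - r_2), D(n) = (r_1 + n - r_1)(r_1 + n - r_2) = n(n + 9/4).
Evaluating step by step (a_0 = 1):
  n = 1: D(1) = 1(1 + 9/4) = 13/4; numerator = 2(1) = 2; a_1 = (2)/(13/4) = 8/13
  n = 2: D(2) = 2(2 + 9/4) = 17/2; numerator = 2(8/13) + 1(1) = 29/13; a_2 = (29/13)/(17/2) = 58/221
  n = 3: D(3) = 3(3 + 9/4) = 63/4; numerator = 2(58/221) + 1(8/13) = 252/221; a_3 = (252/221)/(63/4) = 16/221
  n = 4: D(4) = 4(4 + 9/4) = 25; numerator = 2(16/221) + 1(58/221) = 90/221; a_4 = (90/221)/(25) = 18/1105

r = -5/4; a_0 = 1; a_1 = 8/13; a_2 = 58/221; a_3 = 16/221; a_4 = 18/1105


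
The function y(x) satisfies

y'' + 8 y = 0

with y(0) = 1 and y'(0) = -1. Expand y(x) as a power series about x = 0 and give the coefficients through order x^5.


Ansatz: y(x) = sum_{n>=0} a_n x^n, so y'(x) = sum_{n>=1} n a_n x^(n-1) and y''(x) = sum_{n>=2} n(n-1) a_n x^(n-2).
Substitute into P(x) y'' + Q(x) y' + R(x) y = 0 with P(x) = 1, Q(x) = 0, R(x) = 8, and match powers of x.
Initial conditions: a_0 = 1, a_1 = -1.
Setting the coefficient of each power of x to zero and solving order by order (substituting the coefficients already found):
  x^0: 2 a_2 + 8 a_0 = 0  ->  2 a_2 = -8 a_0 = -8  ->  a_2 = -4
  x^1: 6 a_3 + 8 a_1 = 0  ->  6 a_3 = -8 a_1 = 8  ->  a_3 = 4/3
  x^2: 12 a_4 + 8 a_2 = 0  ->  12 a_4 = -8 a_2 = 32  ->  a_4 = 8/3
  x^3: 20 a_5 + 8 a_3 = 0  ->  20 a_5 = -8 a_3 = -32/3  ->  a_5 = -8/15
Truncated series: y(x) = 1 - x - 4 x^2 + (4/3) x^3 + (8/3) x^4 - (8/15) x^5 + O(x^6).

a_0 = 1; a_1 = -1; a_2 = -4; a_3 = 4/3; a_4 = 8/3; a_5 = -8/15


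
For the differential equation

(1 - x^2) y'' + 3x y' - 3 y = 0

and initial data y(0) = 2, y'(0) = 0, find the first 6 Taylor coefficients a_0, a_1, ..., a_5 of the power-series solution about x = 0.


Ansatz: y(x) = sum_{n>=0} a_n x^n, so y'(x) = sum_{n>=1} n a_n x^(n-1) and y''(x) = sum_{n>=2} n(n-1) a_n x^(n-2).
Substitute into P(x) y'' + Q(x) y' + R(x) y = 0 with P(x) = 1 - x^2, Q(x) = 3x, R(x) = -3, and match powers of x.
Initial conditions: a_0 = 2, a_1 = 0.
Setting the coefficient of each power of x to zero and solving order by order (substituting the coefficients already found):
  x^0: 2 a_2 - 3 a_0 = 0  ->  2 a_2 = 3 a_0 = 6  ->  a_2 = 3
  x^1: 6 a_3 = 0  ->  a_3 = 0
  x^2: 12 a_4 + a_2 = 0  ->  12 a_4 = -a_2 = -3  ->  a_4 = -1/4
  x^3: 20 a_5 = 0  ->  a_5 = 0
Truncated series: y(x) = 2 + 3 x^2 - (1/4) x^4 + O(x^6).

a_0 = 2; a_1 = 0; a_2 = 3; a_3 = 0; a_4 = -1/4; a_5 = 0


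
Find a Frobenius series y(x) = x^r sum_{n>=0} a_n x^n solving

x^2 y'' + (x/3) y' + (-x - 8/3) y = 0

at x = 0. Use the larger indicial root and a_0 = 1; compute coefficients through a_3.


Write in Frobenius form y'' + (p(x)/x) y' + (q(x)/x^2) y = 0:
  p(x) = 1/3,  q(x) = -x - 8/3.
Indicial equation: r(r-1) + (1/3) r + (-8/3) = 0 -> roots r_1 = 2, r_2 = -4/3.
Take r = r_1 = 2. Let y(x) = x^r sum_{n>=0} a_n x^n with a_0 = 1.
Substitute y = x^r sum a_n x^n and match x^{r+n}. The recurrence is
  D(n) a_n - 1 a_{n-1} = 0,  where D(n) = (r+n)(r+n-1) + (1/3)(r+n) + (-8/3).
  a_n = 1 / D(n) * a_{n-1}.
Since the indicial polynomial factors as (r - r_1)(r - r_2), D(n) = (r_1 + n - r_1)(r_1 + n - r_2) = n(n + 10/3).
Evaluating step by step (a_0 = 1):
  n = 1: D(1) = 1(1 + 10/3) = 13/3; numerator = 1(1) = 1; a_1 = (1)/(13/3) = 3/13
  n = 2: D(2) = 2(2 + 10/3) = 32/3; numerator = 1(3/13) = 3/13; a_2 = (3/13)/(32/3) = 9/416
  n = 3: D(3) = 3(3 + 10/3) = 19; numerator = 1(9/416) = 9/416; a_3 = (9/416)/(19) = 9/7904

r = 2; a_0 = 1; a_1 = 3/13; a_2 = 9/416; a_3 = 9/7904


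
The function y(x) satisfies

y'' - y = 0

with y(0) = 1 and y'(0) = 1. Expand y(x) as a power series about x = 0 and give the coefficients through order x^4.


Ansatz: y(x) = sum_{n>=0} a_n x^n, so y'(x) = sum_{n>=1} n a_n x^(n-1) and y''(x) = sum_{n>=2} n(n-1) a_n x^(n-2).
Substitute into P(x) y'' + Q(x) y' + R(x) y = 0 with P(x) = 1, Q(x) = 0, R(x) = -1, and match powers of x.
Initial conditions: a_0 = 1, a_1 = 1.
Setting the coefficient of each power of x to zero and solving order by order (substituting the coefficients already found):
  x^0: 2 a_2 - a_0 = 0  ->  2 a_2 = a_0 = 1  ->  a_2 = 1/2
  x^1: 6 a_3 - a_1 = 0  ->  6 a_3 = a_1 = 1  ->  a_3 = 1/6
  x^2: 12 a_4 - a_2 = 0  ->  12 a_4 = a_2 = 1/2  ->  a_4 = 1/24
Truncated series: y(x) = 1 + x + (1/2) x^2 + (1/6) x^3 + (1/24) x^4 + O(x^5).

a_0 = 1; a_1 = 1; a_2 = 1/2; a_3 = 1/6; a_4 = 1/24


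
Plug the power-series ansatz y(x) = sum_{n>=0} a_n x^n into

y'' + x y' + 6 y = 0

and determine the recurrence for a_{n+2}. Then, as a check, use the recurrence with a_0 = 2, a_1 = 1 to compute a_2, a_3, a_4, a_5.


Substitute y = sum_n a_n x^n.
y''(x) has coefficient (n+2)(n+1) a_{n+2} at x^n;
x y'(x) has coefficient n a_n at x^n (shift);
6 y(x) has coefficient 6 a_n at x^n.
Matching x^n: (n+2)(n+1) a_{n+2} + (n + 6) a_n = 0.
Thus a_{n+2} = (-n - 6) / ((n+1)(n+2)) * a_n.

Check with a_0 = 2, a_1 = 1 (apply the recurrence for n = 0, 1, 2, 3): a_0 = 2, a_1 = 1, a_2 = -6, a_3 = -7/6, a_4 = 4, a_5 = 21/40.

a_(n+2) = (-n - 6) / ((n+1)(n+2)) * a_n; check: a_0 = 2, a_1 = 1, a_2 = -6, a_3 = -7/6, a_4 = 4, a_5 = 21/40


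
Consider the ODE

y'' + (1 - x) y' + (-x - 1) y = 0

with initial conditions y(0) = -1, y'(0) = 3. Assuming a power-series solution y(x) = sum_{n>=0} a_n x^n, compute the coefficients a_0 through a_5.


Ansatz: y(x) = sum_{n>=0} a_n x^n, so y'(x) = sum_{n>=1} n a_n x^(n-1) and y''(x) = sum_{n>=2} n(n-1) a_n x^(n-2).
Substitute into P(x) y'' + Q(x) y' + R(x) y = 0 with P(x) = 1, Q(x) = 1 - x, R(x) = -x - 1, and match powers of x.
Initial conditions: a_0 = -1, a_1 = 3.
Setting the coefficient of each power of x to zero and solving order by order (substituting the coefficients already found):
  x^0: 2 a_2 + a_1 - a_0 = 0  ->  2 a_2 = -a_1 + a_0 = -4  ->  a_2 = -2
  x^1: 6 a_3 + 2 a_2 - 2 a_1 - a_0 = 0  ->  6 a_3 = -2 a_2 + 2 a_1 + a_0 = 9  ->  a_3 = 3/2
  x^2: 12 a_4 + 3 a_3 - 3 a_2 - a_1 = 0  ->  12 a_4 = -3 a_3 + 3 a_2 + a_1 = -15/2  ->  a_4 = -5/8
  x^3: 20 a_5 + 4 a_4 - 4 a_3 - a_2 = 0  ->  20 a_5 = -4 a_4 + 4 a_3 + a_2 = 13/2  ->  a_5 = 13/40
Truncated series: y(x) = -1 + 3 x - 2 x^2 + (3/2) x^3 - (5/8) x^4 + (13/40) x^5 + O(x^6).

a_0 = -1; a_1 = 3; a_2 = -2; a_3 = 3/2; a_4 = -5/8; a_5 = 13/40


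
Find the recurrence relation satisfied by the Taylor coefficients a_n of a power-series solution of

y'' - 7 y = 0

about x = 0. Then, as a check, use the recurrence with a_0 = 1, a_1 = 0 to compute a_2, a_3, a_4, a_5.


Substitute y = sum_n a_n x^n into y'' + (const) y = 0.
y''(x) = sum_{n>=0} (n+2)(n+1) a_{n+2} x^n.
The ODE becomes sum_n [(n+2)(n+1) a_{n+2} - 7 a_n] x^n = 0.
Setting each coefficient to zero gives the recurrence:
  (n+2)(n+1) a_{n+2} - 7 a_n = 0,
  a_{n+2} = 7 / ((n+1)(n+2)) a_n.

Check with a_0 = 1, a_1 = 0 (apply the recurrence for n = 0, 1, 2, 3): a_0 = 1, a_1 = 0, a_2 = 7/2, a_3 = 0, a_4 = 49/24, a_5 = 0.

a_{n+2} = 7/((n+1)(n+2)) * a_n; check: a_0 = 1, a_1 = 0, a_2 = 7/2, a_3 = 0, a_4 = 49/24, a_5 = 0


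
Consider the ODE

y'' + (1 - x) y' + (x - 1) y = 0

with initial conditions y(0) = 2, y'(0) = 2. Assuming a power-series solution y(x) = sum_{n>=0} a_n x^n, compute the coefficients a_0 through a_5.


Ansatz: y(x) = sum_{n>=0} a_n x^n, so y'(x) = sum_{n>=1} n a_n x^(n-1) and y''(x) = sum_{n>=2} n(n-1) a_n x^(n-2).
Substitute into P(x) y'' + Q(x) y' + R(x) y = 0 with P(x) = 1, Q(x) = 1 - x, R(x) = x - 1, and match powers of x.
Initial conditions: a_0 = 2, a_1 = 2.
Setting the coefficient of each power of x to zero and solving order by order (substituting the coefficients already found):
  x^0: 2 a_2 + a_1 - a_0 = 0  ->  2 a_2 = -a_1 + a_0 = 0  ->  a_2 = 0
  x^1: 6 a_3 + 2 a_2 - 2 a_1 + a_0 = 0  ->  6 a_3 = -2 a_2 + 2 a_1 - a_0 = 2  ->  a_3 = 1/3
  x^2: 12 a_4 + 3 a_3 - 3 a_2 + a_1 = 0  ->  12 a_4 = -3 a_3 + 3 a_2 - a_1 = -3  ->  a_4 = -1/4
  x^3: 20 a_5 + 4 a_4 - 4 a_3 + a_2 = 0  ->  20 a_5 = -4 a_4 + 4 a_3 - a_2 = 7/3  ->  a_5 = 7/60
Truncated series: y(x) = 2 + 2 x + (1/3) x^3 - (1/4) x^4 + (7/60) x^5 + O(x^6).

a_0 = 2; a_1 = 2; a_2 = 0; a_3 = 1/3; a_4 = -1/4; a_5 = 7/60


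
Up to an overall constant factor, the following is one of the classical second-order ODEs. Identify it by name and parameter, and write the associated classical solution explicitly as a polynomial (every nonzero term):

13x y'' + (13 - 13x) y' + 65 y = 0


All three coefficients share the factor 13; dividing through by 13 gives  x y'' + (1 - x) y' + 5 y = 0.
This matches the Laguerre equation x y'' + (1 - x) y' + n y = 0 with n = 5; the polynomial solution is L_5(x).
With y = sum_k a_k x^k, matching x^k gives (k+1)k a_{k+1} + (k+1) a_{k+1} - k a_k + n a_k = 0, i.e. (k+1)^2 a_{k+1} = (k - n) a_k = (k - 5) a_k. The right side vanishes at k = 5, so the series terminates at degree 5.
Standard normalization L_n(0) = 1 gives a_0 = 1. Work upward with a_{k+1} = (k - 5) a_k / (k+1)^2:
  a_1 = (0 - 5)(1) / 1^2 = -5/1 = -5
  a_2 = (1 - 5)(-5) / 2^2 = 20/4 = 5
  a_3 = (2 - 5)(5) / 3^2 = -15/9 = -5/3
  a_4 = (3 - 5)(-5/3) / 4^2 = (10/3)/16 = 5/24
  a_5 = (4 - 5)(5/24) / 5^2 = (-5/24)/25 = -1/120
Hence L_5(x) = -x^5/120 + 5 x^4/24 - 5 x^3/3 + 5 x^2 - 5 x + 1.

L_5(x); series = -x^5/120 + 5 x^4/24 - 5 x^3/3 + 5 x^2 - 5 x + 1


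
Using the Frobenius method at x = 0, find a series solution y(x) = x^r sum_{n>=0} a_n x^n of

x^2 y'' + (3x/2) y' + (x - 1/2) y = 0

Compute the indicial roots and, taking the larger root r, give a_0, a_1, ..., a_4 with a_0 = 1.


Write in Frobenius form y'' + (p(x)/x) y' + (q(x)/x^2) y = 0:
  p(x) = 3/2,  q(x) = x - 1/2.
Indicial equation: r(r-1) + (3/2) r + (-1/2) = 0 -> roots r_1 = 1/2, r_2 = -1.
Take r = r_1 = 1/2. Let y(x) = x^r sum_{n>=0} a_n x^n with a_0 = 1.
Substitute y = x^r sum a_n x^n and match x^{r+n}. The recurrence is
  D(n) a_n + 1 a_{n-1} = 0,  where D(n) = (r+n)(r+n-1) + (3/2)(r+n) + (-1/2).
  a_n = -1 / D(n) * a_{n-1}.
Since the indicial polynomial factors as (r - r_1)(r - r_2), D(n) = (r_1 + n - r_1)(r_1 + n - r_2) = n(n + 3/2).
Evaluating step by step (a_0 = 1):
  n = 1: D(1) = 1(1 + 3/2) = 5/2; numerator = -1(1) = -1; a_1 = (-1)/(5/2) = -2/5
  n = 2: D(2) = 2(2 + 3/2) = 7; numerator = -1(-2/5) = 2/5; a_2 = (2/5)/(7) = 2/35
  n = 3: D(3) = 3(3 + 3/2) = 27/2; numerator = -1(2/35) = -2/35; a_3 = (-2/35)/(27/2) = -4/945
  n = 4: D(4) = 4(4 + 3/2) = 22; numerator = -1(-4/945) = 4/945; a_4 = (4/945)/(22) = 2/10395

r = 1/2; a_0 = 1; a_1 = -2/5; a_2 = 2/35; a_3 = -4/945; a_4 = 2/10395


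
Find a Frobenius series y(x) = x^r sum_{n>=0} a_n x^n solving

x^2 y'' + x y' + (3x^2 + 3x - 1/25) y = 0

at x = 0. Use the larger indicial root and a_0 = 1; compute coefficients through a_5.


Write in Frobenius form y'' + (p(x)/x) y' + (q(x)/x^2) y = 0:
  p(x) = 1,  q(x) = 3x^2 + 3x - 1/25.
Indicial equation: r(r-1) + (1) r + (-1/25) = 0 -> roots r_1 = 1/5, r_2 = -1/5.
Take r = r_1 = 1/5. Let y(x) = x^r sum_{n>=0} a_n x^n with a_0 = 1.
Substitute y = x^r sum a_n x^n and match x^{r+n}. The recurrence is
  D(n) a_n + 3 a_{n-1} + 3 a_{n-2} = 0,  where D(n) = (r+n)(r+n-1) + (1)(r+n) + (-1/25).
  a_n = [-3 a_{n-1} - 3 a_{n-2}] / D(n).
Since the indicial polynomial factors as (r - r_1)(r - r_2), D(n) = (r_1 + n - r_1)(r_1 + n - r_2) = n(n + 2/5).
Evaluating step by step (a_0 = 1):
  n = 1: D(1) = 1(1 + 2/5) = 7/5; numerator = -3(1) = -3; a_1 = (-3)/(7/5) = -15/7
  n = 2: D(2) = 2(2 + 2/5) = 24/5; numerator = -3(-15/7) - 3(1) = 24/7; a_2 = (24/7)/(24/5) = 5/7
  n = 3: D(3) = 3(3 + 2/5) = 51/5; numerator = -3(5/7) - 3(-15/7) = 30/7; a_3 = (30/7)/(51/5) = 50/119
  n = 4: D(4) = 4(4 + 2/5) = 88/5; numerator = -3(50/119) - 3(5/7) = -405/119; a_4 = (-405/119)/(88/5) = -2025/10472
  n = 5: D(5) = 5(5 + 2/5) = 27; numerator = -3(-2025/10472) - 3(50/119) = -7125/10472; a_5 = (-7125/10472)/(27) = -2375/94248

r = 1/5; a_0 = 1; a_1 = -15/7; a_2 = 5/7; a_3 = 50/119; a_4 = -2025/10472; a_5 = -2375/94248


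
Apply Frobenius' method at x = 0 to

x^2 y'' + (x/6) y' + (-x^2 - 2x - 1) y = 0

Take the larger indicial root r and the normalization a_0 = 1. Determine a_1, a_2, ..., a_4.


Write in Frobenius form y'' + (p(x)/x) y' + (q(x)/x^2) y = 0:
  p(x) = 1/6,  q(x) = -x^2 - 2x - 1.
Indicial equation: r(r-1) + (1/6) r + (-1) = 0 -> roots r_1 = 3/2, r_2 = -2/3.
Take r = r_1 = 3/2. Let y(x) = x^r sum_{n>=0} a_n x^n with a_0 = 1.
Substitute y = x^r sum a_n x^n and match x^{r+n}. The recurrence is
  D(n) a_n - 2 a_{n-1} - 1 a_{n-2} = 0,  where D(n) = (r+n)(r+n-1) + (1/6)(r+n) + (-1).
  a_n = [2 a_{n-1} + 1 a_{n-2}] / D(n).
Since the indicial polynomial factors as (r - r_1)(r - r_2), D(n) = (r_1 + n - r_1)(r_1 + n - r_2) = n(n + 13/6).
Evaluating step by step (a_0 = 1):
  n = 1: D(1) = 1(1 + 13/6) = 19/6; numerator = 2(1) = 2; a_1 = (2)/(19/6) = 12/19
  n = 2: D(2) = 2(2 + 13/6) = 25/3; numerator = 2(12/19) + 1(1) = 43/19; a_2 = (43/19)/(25/3) = 129/475
  n = 3: D(3) = 3(3 + 13/6) = 31/2; numerator = 2(129/475) + 1(12/19) = 558/475; a_3 = (558/475)/(31/2) = 36/475
  n = 4: D(4) = 4(4 + 13/6) = 74/3; numerator = 2(36/475) + 1(129/475) = 201/475; a_4 = (201/475)/(74/3) = 603/35150

r = 3/2; a_0 = 1; a_1 = 12/19; a_2 = 129/475; a_3 = 36/475; a_4 = 603/35150


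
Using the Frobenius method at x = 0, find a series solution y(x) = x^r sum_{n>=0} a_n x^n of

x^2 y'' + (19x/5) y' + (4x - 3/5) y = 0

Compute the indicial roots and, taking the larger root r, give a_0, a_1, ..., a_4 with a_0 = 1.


Write in Frobenius form y'' + (p(x)/x) y' + (q(x)/x^2) y = 0:
  p(x) = 19/5,  q(x) = 4x - 3/5.
Indicial equation: r(r-1) + (19/5) r + (-3/5) = 0 -> roots r_1 = 1/5, r_2 = -3.
Take r = r_1 = 1/5. Let y(x) = x^r sum_{n>=0} a_n x^n with a_0 = 1.
Substitute y = x^r sum a_n x^n and match x^{r+n}. The recurrence is
  D(n) a_n + 4 a_{n-1} = 0,  where D(n) = (r+n)(r+n-1) + (19/5)(r+n) + (-3/5).
  a_n = -4 / D(n) * a_{n-1}.
Since the indicial polynomial factors as (r - r_1)(r - r_2), D(n) = (r_1 + n - r_1)(r_1 + n - r_2) = n(n + 16/5).
Evaluating step by step (a_0 = 1):
  n = 1: D(1) = 1(1 + 16/5) = 21/5; numerator = -4(1) = -4; a_1 = (-4)/(21/5) = -20/21
  n = 2: D(2) = 2(2 + 16/5) = 52/5; numerator = -4(-20/21) = 80/21; a_2 = (80/21)/(52/5) = 100/273
  n = 3: D(3) = 3(3 + 16/5) = 93/5; numerator = -4(100/273) = -400/273; a_3 = (-400/273)/(93/5) = -2000/25389
  n = 4: D(4) = 4(4 + 16/5) = 144/5; numerator = -4(-2000/25389) = 8000/25389; a_4 = (8000/25389)/(144/5) = 2500/228501

r = 1/5; a_0 = 1; a_1 = -20/21; a_2 = 100/273; a_3 = -2000/25389; a_4 = 2500/228501


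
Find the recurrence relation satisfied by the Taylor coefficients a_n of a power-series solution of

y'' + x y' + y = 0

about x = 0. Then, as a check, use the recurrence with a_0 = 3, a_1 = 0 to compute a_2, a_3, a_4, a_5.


Substitute y = sum_n a_n x^n.
y''(x) has coefficient (n+2)(n+1) a_{n+2} at x^n;
x y'(x) has coefficient n a_n at x^n (shift);
y(x) has coefficient 1 a_n at x^n.
Matching x^n: (n+2)(n+1) a_{n+2} + (n + 1) a_n = 0.
Thus a_{n+2} = (-n - 1) / ((n+1)(n+2)) * a_n.

Check with a_0 = 3, a_1 = 0 (apply the recurrence for n = 0, 1, 2, 3): a_0 = 3, a_1 = 0, a_2 = -3/2, a_3 = 0, a_4 = 3/8, a_5 = 0.

a_(n+2) = (-n - 1) / ((n+1)(n+2)) * a_n; check: a_0 = 3, a_1 = 0, a_2 = -3/2, a_3 = 0, a_4 = 3/8, a_5 = 0


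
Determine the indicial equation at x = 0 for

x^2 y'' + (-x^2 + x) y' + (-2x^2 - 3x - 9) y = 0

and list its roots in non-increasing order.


Divide by x^2 to reach normal form y'' + P_1(x) y' + P_2(x) y = 0 with P_1(x) = -1 + 1/x and P_2(x) = -2 - 3/x - 9/x^2.
x = 0 is a singular point because the y'-coefficient -1 + 1/x has a pole at x = 0 and the y-coefficient -2 - 3/x - 9/x^2 has a pole at x = 0.
It is a regular singular point because x P_1(x) = p(x) = 1 - x and x^2 P_2(x) = q(x) = -2x^2 - 3x - 9 are polynomials, hence analytic at x = 0.
p(0) = 1,  q(0) = -9.
Indicial equation: r(r-1) + p(0) r + q(0) = 0, i.e. r^2 + (p(0) - 1) r + q(0) = 0, i.e. r^2 - 9 = 0.
Discriminant: (0)^2 - 4(-9) = 36, so r = (0 ± 6)/2.
Solving: r_1 = 3, r_2 = -3.

indicial: r^2 - 9 = 0; roots r_1 = 3, r_2 = -3


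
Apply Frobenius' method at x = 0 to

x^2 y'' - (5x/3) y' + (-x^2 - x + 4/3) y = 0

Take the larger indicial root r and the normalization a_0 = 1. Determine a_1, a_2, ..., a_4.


Write in Frobenius form y'' + (p(x)/x) y' + (q(x)/x^2) y = 0:
  p(x) = -5/3,  q(x) = -x^2 - x + 4/3.
Indicial equation: r(r-1) + (-5/3) r + (4/3) = 0 -> roots r_1 = 2, r_2 = 2/3.
Take r = r_1 = 2. Let y(x) = x^r sum_{n>=0} a_n x^n with a_0 = 1.
Substitute y = x^r sum a_n x^n and match x^{r+n}. The recurrence is
  D(n) a_n - 1 a_{n-1} - 1 a_{n-2} = 0,  where D(n) = (r+n)(r+n-1) + (-5/3)(r+n) + (4/3).
  a_n = [1 a_{n-1} + 1 a_{n-2}] / D(n).
Since the indicial polynomial factors as (r - r_1)(r - r_2), D(n) = (r_1 + n - r_1)(r_1 + n - r_2) = n(n + 4/3).
Evaluating step by step (a_0 = 1):
  n = 1: D(1) = 1(1 + 4/3) = 7/3; numerator = 1(1) = 1; a_1 = (1)/(7/3) = 3/7
  n = 2: D(2) = 2(2 + 4/3) = 20/3; numerator = 1(3/7) + 1(1) = 10/7; a_2 = (10/7)/(20/3) = 3/14
  n = 3: D(3) = 3(3 + 4/3) = 13; numerator = 1(3/14) + 1(3/7) = 9/14; a_3 = (9/14)/(13) = 9/182
  n = 4: D(4) = 4(4 + 4/3) = 64/3; numerator = 1(9/182) + 1(3/14) = 24/91; a_4 = (24/91)/(64/3) = 9/728

r = 2; a_0 = 1; a_1 = 3/7; a_2 = 3/14; a_3 = 9/182; a_4 = 9/728


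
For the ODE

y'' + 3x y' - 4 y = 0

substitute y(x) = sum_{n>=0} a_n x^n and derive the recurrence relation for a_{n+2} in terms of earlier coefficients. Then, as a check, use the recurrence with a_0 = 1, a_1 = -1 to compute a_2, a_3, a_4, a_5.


Substitute y = sum_n a_n x^n.
y''(x) has coefficient (n+2)(n+1) a_{n+2} at x^n;
3 x y'(x) has coefficient 3 n a_n at x^n (shift);
-4 y(x) has coefficient -4 a_n at x^n.
Matching x^n: (n+2)(n+1) a_{n+2} + (3n - 4) a_n = 0.
Thus a_{n+2} = (-3n + 4) / ((n+1)(n+2)) * a_n.

Check with a_0 = 1, a_1 = -1 (apply the recurrence for n = 0, 1, 2, 3): a_0 = 1, a_1 = -1, a_2 = 2, a_3 = -1/6, a_4 = -1/3, a_5 = 1/24.

a_(n+2) = (-3n + 4) / ((n+1)(n+2)) * a_n; check: a_0 = 1, a_1 = -1, a_2 = 2, a_3 = -1/6, a_4 = -1/3, a_5 = 1/24


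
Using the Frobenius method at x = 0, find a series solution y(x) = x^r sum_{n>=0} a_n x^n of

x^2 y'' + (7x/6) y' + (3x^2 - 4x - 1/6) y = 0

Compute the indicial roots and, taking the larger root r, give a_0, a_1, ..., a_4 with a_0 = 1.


Write in Frobenius form y'' + (p(x)/x) y' + (q(x)/x^2) y = 0:
  p(x) = 7/6,  q(x) = 3x^2 - 4x - 1/6.
Indicial equation: r(r-1) + (7/6) r + (-1/6) = 0 -> roots r_1 = 1/3, r_2 = -1/2.
Take r = r_1 = 1/3. Let y(x) = x^r sum_{n>=0} a_n x^n with a_0 = 1.
Substitute y = x^r sum a_n x^n and match x^{r+n}. The recurrence is
  D(n) a_n - 4 a_{n-1} + 3 a_{n-2} = 0,  where D(n) = (r+n)(r+n-1) + (7/6)(r+n) + (-1/6).
  a_n = [4 a_{n-1} - 3 a_{n-2}] / D(n).
Since the indicial polynomial factors as (r - r_1)(r - r_2), D(n) = (r_1 + n - r_1)(r_1 + n - r_2) = n(n + 5/6).
Evaluating step by step (a_0 = 1):
  n = 1: D(1) = 1(1 + 5/6) = 11/6; numerator = 4(1) = 4; a_1 = (4)/(11/6) = 24/11
  n = 2: D(2) = 2(2 + 5/6) = 17/3; numerator = 4(24/11) - 3(1) = 63/11; a_2 = (63/11)/(17/3) = 189/187
  n = 3: D(3) = 3(3 + 5/6) = 23/2; numerator = 4(189/187) - 3(24/11) = -468/187; a_3 = (-468/187)/(23/2) = -936/4301
  n = 4: D(4) = 4(4 + 5/6) = 58/3; numerator = 4(-936/4301) - 3(189/187) = -16785/4301; a_4 = (-16785/4301)/(58/3) = -50355/249458

r = 1/3; a_0 = 1; a_1 = 24/11; a_2 = 189/187; a_3 = -936/4301; a_4 = -50355/249458


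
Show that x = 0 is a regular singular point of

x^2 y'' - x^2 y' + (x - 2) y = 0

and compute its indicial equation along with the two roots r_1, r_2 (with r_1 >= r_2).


Divide by x^2 to reach normal form y'' + P_1(x) y' + P_2(x) y = 0 with P_1(x) = -1 and P_2(x) = 1/x - 2/x^2.
x = 0 is a singular point because the y-coefficient 1/x - 2/x^2 has a pole at x = 0.
It is a regular singular point because x P_1(x) = p(x) = -x and x^2 P_2(x) = q(x) = x - 2 are polynomials, hence analytic at x = 0.
p(0) = 0,  q(0) = -2.
Indicial equation: r(r-1) + p(0) r + q(0) = 0, i.e. r^2 + (p(0) - 1) r + q(0) = 0, i.e. r^2 - 1 r - 2 = 0.
Discriminant: (-1)^2 - 4(-2) = 9, so r = (1 ± 3)/2.
Solving: r_1 = 2, r_2 = -1.

indicial: r^2 - 1 r - 2 = 0; roots r_1 = 2, r_2 = -1


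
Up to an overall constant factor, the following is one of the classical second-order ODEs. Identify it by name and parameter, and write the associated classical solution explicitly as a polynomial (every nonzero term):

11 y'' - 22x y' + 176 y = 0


All three coefficients share the factor 11; dividing through by 11 gives  y'' - 2x y' + 16 y = 0.
This matches the Hermite equation y'' - 2x y' + 2n y = 0 with 2n = 16, so n = 8; the polynomial solution is H_8(x).
With y = sum_k a_k x^k, matching x^k gives (k+2)(k+1) a_{k+2} = 2(k - n) a_k = 2(k - 8) a_k. The right side vanishes at k = 8, so the series with the parity of 8 terminates at degree 8.
Standard normalization: leading coefficient of H_n is 2^n, so a_8 = 2^8 = 256. Work downward with a_k = (k+1)(k+2) a_{k+2} / (2(k - n)):
  a_6 = (7)(8)(256) / (2(6 - 8)) = 14336/(-4) = -3584
  a_4 = (5)(6)(-3584) / (2(4 - 8)) = -107520/(-8) = 13440
  a_2 = (3)(4)(13440) / (2(2 - 8)) = 161280/(-12) = -13440
  a_0 = (1)(2)(-13440) / (2(0 - 8)) = -26880/(-16) = 1680
Hence H_8(x) = 256 x^8 - 3584 x^6 + 13440 x^4 - 13440 x^2 + 1680.

H_8(x); series = 256 x^8 - 3584 x^6 + 13440 x^4 - 13440 x^2 + 1680
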